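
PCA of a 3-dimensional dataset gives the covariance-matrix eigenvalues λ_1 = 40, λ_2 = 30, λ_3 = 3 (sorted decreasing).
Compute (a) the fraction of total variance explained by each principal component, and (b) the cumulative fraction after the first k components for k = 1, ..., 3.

Step 1 — total variance = trace(Sigma) = Σ λ_i = 40 + 30 + 3 = 73.

Step 2 — fraction explained by component i = λ_i / Σ λ:
  PC1: 40/73 = 0.5479
  PC2: 30/73 = 0.411
  PC3: 3/73 = 0.0411

Step 3 — cumulative fraction after k components = (λ_1 + ... + λ_k) / Σ λ:
  k = 1: 40/73 = 0.5479
  k = 2: (40 + 30)/73 = 70/73 = 0.9589
  k = 3: (40 + 30 + 3)/73 = 73/73 = 1

Summary (fraction, with percent):

explained: PC1 0.5479 (54.79%), PC2 0.411 (41.1%), PC3 0.0411 (4.11%);  cumulative: 0.5479, 0.9589, 1


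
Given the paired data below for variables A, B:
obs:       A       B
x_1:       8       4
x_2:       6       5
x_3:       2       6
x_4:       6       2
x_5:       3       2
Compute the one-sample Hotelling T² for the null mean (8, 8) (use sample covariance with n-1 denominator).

Step 1 — sample mean vector:
  mean(A) = (8 + 6 + 2 + 6 + 3) / 5 = 25/5 = 5
  mean(B) = (4 + 5 + 6 + 2 + 2) / 5 = 19/5 = 3.8
  x̄ = (5, 3.8),  deviation x̄ - mu_0 = (5, 3.8) - (8, 8) = (-3, -4.2).

Step 2 — sample covariance matrix, S[i,j] = (1/(n-1)) · Σ_k (x_{k,i} - mean_i) · (x_{k,j} - mean_j), divisor n-1 = 4:
  S[A,A] = ((3)·(3) + (1)·(1) + (-3)·(-3) + (1)·(1) + (-2)·(-2)) / 4 = 24/4 = 6
  S[A,B] = ((3)·(0.2) + (1)·(1.2) + (-3)·(2.2) + (1)·(-1.8) + (-2)·(-1.8)) / 4 = -3/4 = -0.75
  S[B,B] = ((0.2)·(0.2) + (1.2)·(1.2) + (2.2)·(2.2) + (-1.8)·(-1.8) + (-1.8)·(-1.8)) / 4 = 12.8/4 = 3.2
  S = [[6, -0.75],
 [-0.75, 3.2]].

Step 3 — invert S. det(S) = 6·3.2 - (-0.75)² = 18.6375.
  S^{-1} = (1/det) · [[d, -b], [-b, a]] = [[0.1717, 0.0402],
 [0.0402, 0.3219]].

Step 4 — quadratic form (x̄ - mu_0)^T · S^{-1} · (x̄ - mu_0):
  S^{-1} · (x̄ - mu_0) = (-0.6841, -1.4728),
  (x̄ - mu_0)^T · [...] = (-3)·(-0.6841) + (-4.2)·(-1.4728) = 8.2382.

Step 5 — scale by n: T² = 5 · 8.2382 = 41.1911.

T² ≈ 41.1911


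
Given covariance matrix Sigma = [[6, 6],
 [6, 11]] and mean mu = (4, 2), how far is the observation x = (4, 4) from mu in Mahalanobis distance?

Step 1 — centre the observation: (x - mu) = (0, 2).

Step 2 — invert Sigma. det(Sigma) = 6·11 - (6)² = 30.
  Sigma^{-1} = (1/det) · [[d, -b], [-b, a]] = [[0.3667, -0.2],
 [-0.2, 0.2]].

Step 3 — form the quadratic (x - mu)^T · Sigma^{-1} · (x - mu):
  Sigma^{-1} · (x - mu) = (-0.4, 0.4).
  (x - mu)^T · [Sigma^{-1} · (x - mu)] = (0)·(-0.4) + (2)·(0.4) = 0.8.

Step 4 — take square root: d = √(0.8) ≈ 0.8944.

d(x, mu) = √(0.8) ≈ 0.8944


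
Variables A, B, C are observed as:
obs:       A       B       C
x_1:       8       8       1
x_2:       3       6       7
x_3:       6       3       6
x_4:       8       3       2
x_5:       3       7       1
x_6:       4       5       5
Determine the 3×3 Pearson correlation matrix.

Step 1 — column means:
  mean(A) = (8 + 3 + 6 + 8 + 3 + 4) / 6 = 32/6 = 5.3333
  mean(B) = (8 + 6 + 3 + 3 + 7 + 5) / 6 = 32/6 = 5.3333
  mean(C) = (1 + 7 + 6 + 2 + 1 + 5) / 6 = 22/6 = 3.6667

Step 2 — sample variances and covariances s[i,j] = (1/(n-1)) · Σ_k (x_{k,i} - mean_i) · (x_{k,j} - mean_j), with n-1 = 5:
  s[A,A] = ((2.6667)·(2.6667) + (-2.3333)·(-2.3333) + (0.6667)·(0.6667) + (2.6667)·(2.6667) + (-2.3333)·(-2.3333) + (-1.3333)·(-1.3333)) / 5 = 27.3333/5 = 5.4667
  s[A,B] = ((2.6667)·(2.6667) + (-2.3333)·(0.6667) + (0.6667)·(-2.3333) + (2.6667)·(-2.3333) + (-2.3333)·(1.6667) + (-1.3333)·(-0.3333)) / 5 = -5.6667/5 = -1.1333
  s[A,C] = ((2.6667)·(-2.6667) + (-2.3333)·(3.3333) + (0.6667)·(2.3333) + (2.6667)·(-1.6667) + (-2.3333)·(-2.6667) + (-1.3333)·(1.3333)) / 5 = -13.3333/5 = -2.6667
  s[B,B] = ((2.6667)·(2.6667) + (0.6667)·(0.6667) + (-2.3333)·(-2.3333) + (-2.3333)·(-2.3333) + (1.6667)·(1.6667) + (-0.3333)·(-0.3333)) / 5 = 21.3333/5 = 4.2667
  s[B,C] = ((2.6667)·(-2.6667) + (0.6667)·(3.3333) + (-2.3333)·(2.3333) + (-2.3333)·(-1.6667) + (1.6667)·(-2.6667) + (-0.3333)·(1.3333)) / 5 = -11.3333/5 = -2.2667
  s[C,C] = ((-2.6667)·(-2.6667) + (3.3333)·(3.3333) + (2.3333)·(2.3333) + (-1.6667)·(-1.6667) + (-2.6667)·(-2.6667) + (1.3333)·(1.3333)) / 5 = 35.3333/5 = 7.0667
  Sample standard deviations s_i = √(s[i,i]):
  s(A) = √(5.4667) = 2.3381
  s(B) = √(4.2667) = 2.0656
  s(C) = √(7.0667) = 2.6583

Step 3 — r_{ij} = s_{ij} / (s_i · s_j):
  r[A,A] = 1 (diagonal).
  r[A,B] = -1.1333 / (2.3381 · 2.0656) = -1.1333 / 4.8295 = -0.2347
  r[A,C] = -2.6667 / (2.3381 · 2.6583) = -2.6667 / 6.2154 = -0.429
  r[B,B] = 1 (diagonal).
  r[B,C] = -2.2667 / (2.0656 · 2.6583) = -2.2667 / 5.491 = -0.4128
  r[C,C] = 1 (diagonal).

R is symmetric with unit diagonal. Assembling:

R = [[1, -0.2347, -0.429],
 [-0.2347, 1, -0.4128],
 [-0.429, -0.4128, 1]]


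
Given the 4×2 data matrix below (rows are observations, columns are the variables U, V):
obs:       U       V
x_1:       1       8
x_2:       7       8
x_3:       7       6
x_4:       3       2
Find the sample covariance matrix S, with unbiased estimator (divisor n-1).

Step 1 — column means:
  mean(U) = (1 + 7 + 7 + 3) / 4 = 18/4 = 4.5
  mean(V) = (8 + 8 + 6 + 2) / 4 = 24/4 = 6

Step 2 — sample covariance S[i,j] = (1/(n-1)) · Σ_k (x_{k,i} - mean_i) · (x_{k,j} - mean_j), with n-1 = 3.
  S[U,U] = ((-3.5)·(-3.5) + (2.5)·(2.5) + (2.5)·(2.5) + (-1.5)·(-1.5)) / 3 = 27/3 = 9
  S[U,V] = ((-3.5)·(2) + (2.5)·(2) + (2.5)·(0) + (-1.5)·(-4)) / 3 = 4/3 = 1.3333
  S[V,V] = ((2)·(2) + (2)·(2) + (0)·(0) + (-4)·(-4)) / 3 = 24/3 = 8

S is symmetric (S[j,i] = S[i,j]). Assembling:

S = [[9, 1.3333],
 [1.3333, 8]]


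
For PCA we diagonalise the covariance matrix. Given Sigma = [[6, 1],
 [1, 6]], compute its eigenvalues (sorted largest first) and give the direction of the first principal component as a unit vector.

Step 1 — characteristic polynomial of 2×2 Sigma:
  det(Sigma - λI) = λ² - trace · λ + det = 0.
  trace = 6 + 6 = 12, det = 6·6 - (1)² = 35.
Step 2 — discriminant:
  Δ = trace² - 4·det = 144 - 140 = 4.
Step 3 — eigenvalues:
  λ = (trace ± √Δ)/2 = (12 ± 2)/2,
  λ_1 = 7,  λ_2 = 5.

Step 4 — unit eigenvector for λ_1: solve (Sigma - λ_1 I)v = 0. First row:
  (6 - 7)·v_x + (1)·v_y = 0, i.e. (-1)·v_x + (1)·v_y = 0,
  so v ∝ (b, λ_1 - a) = (1, 1) = u.
  ||u|| = √((1)² + (1)²) = √(2) ≈ 1.4142,
  v_1 = u/||u|| ≈ (0.7071, 0.7071) (||v_1|| = 1).

λ_1 = 7,  λ_2 = 5;  v_1 ≈ (0.7071, 0.7071)


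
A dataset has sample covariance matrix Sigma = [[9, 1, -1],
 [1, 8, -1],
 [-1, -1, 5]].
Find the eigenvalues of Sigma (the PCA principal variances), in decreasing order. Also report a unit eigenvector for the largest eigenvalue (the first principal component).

Step 1 — characteristic polynomial p(λ) = det(λI - Sigma) = λ³ - tr·λ² + c_1·λ - det, where tr = trace, c_1 = sum of the principal 2×2 minors, det = det(Sigma):
  tr = 9 + 8 + 5 = 22,
  c_1 = (9·8 - (1)²) + (9·5 - (-1)²) + (8·5 - (-1)²) = 71 + 44 + 39 = 154,
  det = 9·(8·5 - (-1)²) - (1)·((1)·5 - (-1)·(-1)) + (-1)·((1)·(-1) - 8·(-1)) = 9·(39) - (1)·(4) + (-1)·(7) = 340.
  So p(λ) = λ³ - 22λ² + 154λ - 340.
Step 2 — look for an integer root (rational root theorem: any rational root is an integer divisor of 340). Testing λ = 10:
  p(10) = 1000 - 2200 + 1540 - 340 = 0  ✓
  Dividing out (λ - 10): p(λ) = (λ - 10)(λ² - 12λ + 34).
Step 3 — remaining eigenvalues from the quadratic λ² - 12λ + 34 = 0:
  Δ = 12² - 4·34 = 144 - 136 = 8,  λ = (12 ± √8)/2 = (12 ± 2.8284)/2 ≈ 7.4142 or 4.5858.
  Sorted: λ_1 = 10,  λ_2 = 7.4142,  λ_3 = 4.5858  (check: sum = 22 = tr ✓).

Step 4 — unit eigenvector for λ_1 = 10: v spans the null space of (Sigma - λ_1 I), whose rows are
  r_1 = (-1, 1, -1),  r_2 = (1, -2, -1),  r_3 = (-1, -1, -5).
  v is orthogonal to every row, so take v ∝ r_1 × r_2 = ((1)·(-1) - (-1)·(-2), (-1)·(1) - (-1)·(-1), (-1)·(-2) - (1)·(1)) = (-3, -2, 1).
  Rescale (multiply by -1 so the first nonzero entry is positive): u = (3, 2, -1).
  ||u|| = √((3)² + (2)² + (-1)²) = √(14) ≈ 3.7417,  v_1 = u/||u|| ≈ (0.8018, 0.5345, -0.2673) (||v_1|| = 1).

λ_1 = 10,  λ_2 = 7.4142,  λ_3 = 4.5858;  v_1 ≈ (0.8018, 0.5345, -0.2673)


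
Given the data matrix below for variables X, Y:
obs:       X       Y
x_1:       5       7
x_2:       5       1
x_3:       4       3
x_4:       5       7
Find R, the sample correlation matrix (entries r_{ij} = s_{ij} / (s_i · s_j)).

Step 1 — column means:
  mean(X) = (5 + 5 + 4 + 5) / 4 = 19/4 = 4.75
  mean(Y) = (7 + 1 + 3 + 7) / 4 = 18/4 = 4.5

Step 2 — sample variances and covariances s[i,j] = (1/(n-1)) · Σ_k (x_{k,i} - mean_i) · (x_{k,j} - mean_j), with n-1 = 3:
  s[X,X] = ((0.25)·(0.25) + (0.25)·(0.25) + (-0.75)·(-0.75) + (0.25)·(0.25)) / 3 = 0.75/3 = 0.25
  s[X,Y] = ((0.25)·(2.5) + (0.25)·(-3.5) + (-0.75)·(-1.5) + (0.25)·(2.5)) / 3 = 1.5/3 = 0.5
  s[Y,Y] = ((2.5)·(2.5) + (-3.5)·(-3.5) + (-1.5)·(-1.5) + (2.5)·(2.5)) / 3 = 27/3 = 9
  Sample standard deviations s_i = √(s[i,i]):
  s(X) = √(0.25) = 0.5
  s(Y) = √(9) = 3

Step 3 — r_{ij} = s_{ij} / (s_i · s_j):
  r[X,X] = 1 (diagonal).
  r[X,Y] = 0.5 / (0.5 · 3) = 0.5 / 1.5 = 0.3333
  r[Y,Y] = 1 (diagonal).

R is symmetric with unit diagonal. Assembling:

R = [[1, 0.3333],
 [0.3333, 1]]


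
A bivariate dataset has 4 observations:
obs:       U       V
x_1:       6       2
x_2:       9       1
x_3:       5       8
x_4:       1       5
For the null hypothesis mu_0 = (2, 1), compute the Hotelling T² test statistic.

Step 1 — sample mean vector:
  mean(U) = (6 + 9 + 5 + 1) / 4 = 21/4 = 5.25
  mean(V) = (2 + 1 + 8 + 5) / 4 = 16/4 = 4
  x̄ = (5.25, 4),  deviation x̄ - mu_0 = (5.25, 4) - (2, 1) = (3.25, 3).

Step 2 — sample covariance matrix, S[i,j] = (1/(n-1)) · Σ_k (x_{k,i} - mean_i) · (x_{k,j} - mean_j), divisor n-1 = 3:
  S[U,U] = ((0.75)·(0.75) + (3.75)·(3.75) + (-0.25)·(-0.25) + (-4.25)·(-4.25)) / 3 = 32.75/3 = 10.9167
  S[U,V] = ((0.75)·(-2) + (3.75)·(-3) + (-0.25)·(4) + (-4.25)·(1)) / 3 = -18/3 = -6
  S[V,V] = ((-2)·(-2) + (-3)·(-3) + (4)·(4) + (1)·(1)) / 3 = 30/3 = 10
  S = [[10.9167, -6],
 [-6, 10]].

Step 3 — invert S. det(S) = 10.9167·10 - (-6)² = 73.1667.
  S^{-1} = (1/det) · [[d, -b], [-b, a]] = [[0.1367, 0.082],
 [0.082, 0.1492]].

Step 4 — quadratic form (x̄ - mu_0)^T · S^{-1} · (x̄ - mu_0):
  S^{-1} · (x̄ - mu_0) = (0.6902, 0.7141),
  (x̄ - mu_0)^T · [...] = (3.25)·(0.6902) + (3)·(0.7141) = 4.3855.

Step 5 — scale by n: T² = 4 · 4.3855 = 17.5421.

T² ≈ 17.5421


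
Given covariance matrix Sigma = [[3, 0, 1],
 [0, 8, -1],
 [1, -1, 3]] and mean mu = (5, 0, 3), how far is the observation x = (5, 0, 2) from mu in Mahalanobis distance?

Step 1 — centre the observation: (x - mu) = (0, 0, -1).

Step 2 — invert Sigma (cofactor / det for 3×3, or solve directly):
  Sigma^{-1} = [[0.377, -0.0164, -0.1311],
 [-0.0164, 0.1311, 0.0492],
 [-0.1311, 0.0492, 0.3934]].

Step 3 — form the quadratic (x - mu)^T · Sigma^{-1} · (x - mu):
  Sigma^{-1} · (x - mu) = (0.1311, -0.0492, -0.3934).
  (x - mu)^T · [Sigma^{-1} · (x - mu)] = (0)·(0.1311) + (0)·(-0.0492) + (-1)·(-0.3934) = 0.3934.

Step 4 — take square root: d = √(0.3934) ≈ 0.6273.

d(x, mu) = √(0.3934) ≈ 0.6273


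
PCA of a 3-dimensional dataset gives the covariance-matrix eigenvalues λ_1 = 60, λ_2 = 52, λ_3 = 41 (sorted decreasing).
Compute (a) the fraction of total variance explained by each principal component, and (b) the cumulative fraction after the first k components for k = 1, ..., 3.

Step 1 — total variance = trace(Sigma) = Σ λ_i = 60 + 52 + 41 = 153.

Step 2 — fraction explained by component i = λ_i / Σ λ:
  PC1: 60/153 = 0.3922
  PC2: 52/153 = 0.3399
  PC3: 41/153 = 0.268

Step 3 — cumulative fraction after k components = (λ_1 + ... + λ_k) / Σ λ:
  k = 1: 60/153 = 0.3922
  k = 2: (60 + 52)/153 = 112/153 = 0.732
  k = 3: (60 + 52 + 41)/153 = 153/153 = 1

Summary (fraction, with percent):

explained: PC1 0.3922 (39.22%), PC2 0.3399 (33.99%), PC3 0.268 (26.8%);  cumulative: 0.3922, 0.732, 1


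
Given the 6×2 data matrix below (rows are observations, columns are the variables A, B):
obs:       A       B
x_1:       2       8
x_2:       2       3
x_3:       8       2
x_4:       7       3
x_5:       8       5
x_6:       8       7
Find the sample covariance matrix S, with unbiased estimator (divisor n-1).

Step 1 — column means:
  mean(A) = (2 + 2 + 8 + 7 + 8 + 8) / 6 = 35/6 = 5.8333
  mean(B) = (8 + 3 + 2 + 3 + 5 + 7) / 6 = 28/6 = 4.6667

Step 2 — sample covariance S[i,j] = (1/(n-1)) · Σ_k (x_{k,i} - mean_i) · (x_{k,j} - mean_j), with n-1 = 5.
  S[A,A] = ((-3.8333)·(-3.8333) + (-3.8333)·(-3.8333) + (2.1667)·(2.1667) + (1.1667)·(1.1667) + (2.1667)·(2.1667) + (2.1667)·(2.1667)) / 5 = 44.8333/5 = 8.9667
  S[A,B] = ((-3.8333)·(3.3333) + (-3.8333)·(-1.6667) + (2.1667)·(-2.6667) + (1.1667)·(-1.6667) + (2.1667)·(0.3333) + (2.1667)·(2.3333)) / 5 = -8.3333/5 = -1.6667
  S[B,B] = ((3.3333)·(3.3333) + (-1.6667)·(-1.6667) + (-2.6667)·(-2.6667) + (-1.6667)·(-1.6667) + (0.3333)·(0.3333) + (2.3333)·(2.3333)) / 5 = 29.3333/5 = 5.8667

S is symmetric (S[j,i] = S[i,j]). Assembling:

S = [[8.9667, -1.6667],
 [-1.6667, 5.8667]]


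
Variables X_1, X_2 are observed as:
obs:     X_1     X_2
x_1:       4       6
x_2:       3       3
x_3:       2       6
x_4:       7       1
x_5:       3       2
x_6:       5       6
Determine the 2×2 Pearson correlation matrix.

Step 1 — column means:
  mean(X_1) = (4 + 3 + 2 + 7 + 3 + 5) / 6 = 24/6 = 4
  mean(X_2) = (6 + 3 + 6 + 1 + 2 + 6) / 6 = 24/6 = 4

Step 2 — sample variances and covariances s[i,j] = (1/(n-1)) · Σ_k (x_{k,i} - mean_i) · (x_{k,j} - mean_j), with n-1 = 5:
  s[X_1,X_1] = ((0)·(0) + (-1)·(-1) + (-2)·(-2) + (3)·(3) + (-1)·(-1) + (1)·(1)) / 5 = 16/5 = 3.2
  s[X_1,X_2] = ((0)·(2) + (-1)·(-1) + (-2)·(2) + (3)·(-3) + (-1)·(-2) + (1)·(2)) / 5 = -8/5 = -1.6
  s[X_2,X_2] = ((2)·(2) + (-1)·(-1) + (2)·(2) + (-3)·(-3) + (-2)·(-2) + (2)·(2)) / 5 = 26/5 = 5.2
  Sample standard deviations s_i = √(s[i,i]):
  s(X_1) = √(3.2) = 1.7889
  s(X_2) = √(5.2) = 2.2804

Step 3 — r_{ij} = s_{ij} / (s_i · s_j):
  r[X_1,X_1] = 1 (diagonal).
  r[X_1,X_2] = -1.6 / (1.7889 · 2.2804) = -1.6 / 4.0792 = -0.3922
  r[X_2,X_2] = 1 (diagonal).

R is symmetric with unit diagonal. Assembling:

R = [[1, -0.3922],
 [-0.3922, 1]]


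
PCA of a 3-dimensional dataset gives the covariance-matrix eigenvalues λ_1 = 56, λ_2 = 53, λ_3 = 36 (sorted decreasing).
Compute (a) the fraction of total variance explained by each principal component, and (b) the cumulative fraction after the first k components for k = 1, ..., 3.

Step 1 — total variance = trace(Sigma) = Σ λ_i = 56 + 53 + 36 = 145.

Step 2 — fraction explained by component i = λ_i / Σ λ:
  PC1: 56/145 = 0.3862
  PC2: 53/145 = 0.3655
  PC3: 36/145 = 0.2483

Step 3 — cumulative fraction after k components = (λ_1 + ... + λ_k) / Σ λ:
  k = 1: 56/145 = 0.3862
  k = 2: (56 + 53)/145 = 109/145 = 0.7517
  k = 3: (56 + 53 + 36)/145 = 145/145 = 1

Summary (fraction, with percent):

explained: PC1 0.3862 (38.62%), PC2 0.3655 (36.55%), PC3 0.2483 (24.83%);  cumulative: 0.3862, 0.7517, 1


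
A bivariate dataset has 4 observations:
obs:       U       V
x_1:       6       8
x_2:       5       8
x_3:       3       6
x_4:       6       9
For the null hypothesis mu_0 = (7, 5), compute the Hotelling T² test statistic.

Step 1 — sample mean vector:
  mean(U) = (6 + 5 + 3 + 6) / 4 = 20/4 = 5
  mean(V) = (8 + 8 + 6 + 9) / 4 = 31/4 = 7.75
  x̄ = (5, 7.75),  deviation x̄ - mu_0 = (5, 7.75) - (7, 5) = (-2, 2.75).

Step 2 — sample covariance matrix, S[i,j] = (1/(n-1)) · Σ_k (x_{k,i} - mean_i) · (x_{k,j} - mean_j), divisor n-1 = 3:
  S[U,U] = ((1)·(1) + (0)·(0) + (-2)·(-2) + (1)·(1)) / 3 = 6/3 = 2
  S[U,V] = ((1)·(0.25) + (0)·(0.25) + (-2)·(-1.75) + (1)·(1.25)) / 3 = 5/3 = 1.6667
  S[V,V] = ((0.25)·(0.25) + (0.25)·(0.25) + (-1.75)·(-1.75) + (1.25)·(1.25)) / 3 = 4.75/3 = 1.5833
  S = [[2, 1.6667],
 [1.6667, 1.5833]].

Step 3 — invert S. det(S) = 2·1.5833 - (1.6667)² = 0.3889.
  S^{-1} = (1/det) · [[d, -b], [-b, a]] = [[4.0714, -4.2857],
 [-4.2857, 5.1429]].

Step 4 — quadratic form (x̄ - mu_0)^T · S^{-1} · (x̄ - mu_0):
  S^{-1} · (x̄ - mu_0) = (-19.9286, 22.7143),
  (x̄ - mu_0)^T · [...] = (-2)·(-19.9286) + (2.75)·(22.7143) = 102.3214.

Step 5 — scale by n: T² = 4 · 102.3214 = 409.2857.

T² ≈ 409.2857


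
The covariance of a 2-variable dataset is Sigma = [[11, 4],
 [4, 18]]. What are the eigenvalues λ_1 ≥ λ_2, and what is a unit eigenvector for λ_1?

Step 1 — characteristic polynomial of 2×2 Sigma:
  det(Sigma - λI) = λ² - trace · λ + det = 0.
  trace = 11 + 18 = 29, det = 11·18 - (4)² = 182.
Step 2 — discriminant:
  Δ = trace² - 4·det = 841 - 728 = 113.
Step 3 — eigenvalues:
  λ = (trace ± √Δ)/2 = (29 ± 10.6301)/2,
  λ_1 = 19.8151,  λ_2 = 9.1849.

Step 4 — unit eigenvector for λ_1: solve (Sigma - λ_1 I)v = 0. First row:
  (11 - 19.8151)·v_x + (4)·v_y = 0, i.e. (-8.8151)·v_x + (4)·v_y = 0,
  so v ∝ (b, λ_1 - a) = (4, 8.8151) = u.
  ||u|| = √((4)² + (8.8151)²) = √(93.7055) ≈ 9.6802,
  v_1 = u/||u|| ≈ (0.4132, 0.9106) (||v_1|| = 1).

λ_1 = 19.8151,  λ_2 = 9.1849;  v_1 ≈ (0.4132, 0.9106)


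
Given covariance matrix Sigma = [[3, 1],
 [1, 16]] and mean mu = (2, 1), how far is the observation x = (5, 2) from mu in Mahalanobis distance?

Step 1 — centre the observation: (x - mu) = (3, 1).

Step 2 — invert Sigma. det(Sigma) = 3·16 - (1)² = 47.
  Sigma^{-1} = (1/det) · [[d, -b], [-b, a]] = [[0.3404, -0.0213],
 [-0.0213, 0.0638]].

Step 3 — form the quadratic (x - mu)^T · Sigma^{-1} · (x - mu):
  Sigma^{-1} · (x - mu) = (1, 0).
  (x - mu)^T · [Sigma^{-1} · (x - mu)] = (3)·(1) + (1)·(0) = 3.

Step 4 — take square root: d = √(3) ≈ 1.7321.

d(x, mu) = √(3) ≈ 1.7321


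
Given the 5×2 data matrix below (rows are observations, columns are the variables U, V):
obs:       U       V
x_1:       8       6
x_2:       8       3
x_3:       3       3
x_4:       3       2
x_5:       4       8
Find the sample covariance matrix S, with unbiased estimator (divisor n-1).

Step 1 — column means:
  mean(U) = (8 + 8 + 3 + 3 + 4) / 5 = 26/5 = 5.2
  mean(V) = (6 + 3 + 3 + 2 + 8) / 5 = 22/5 = 4.4

Step 2 — sample covariance S[i,j] = (1/(n-1)) · Σ_k (x_{k,i} - mean_i) · (x_{k,j} - mean_j), with n-1 = 4.
  S[U,U] = ((2.8)·(2.8) + (2.8)·(2.8) + (-2.2)·(-2.2) + (-2.2)·(-2.2) + (-1.2)·(-1.2)) / 4 = 26.8/4 = 6.7
  S[U,V] = ((2.8)·(1.6) + (2.8)·(-1.4) + (-2.2)·(-1.4) + (-2.2)·(-2.4) + (-1.2)·(3.6)) / 4 = 4.6/4 = 1.15
  S[V,V] = ((1.6)·(1.6) + (-1.4)·(-1.4) + (-1.4)·(-1.4) + (-2.4)·(-2.4) + (3.6)·(3.6)) / 4 = 25.2/4 = 6.3

S is symmetric (S[j,i] = S[i,j]). Assembling:

S = [[6.7, 1.15],
 [1.15, 6.3]]


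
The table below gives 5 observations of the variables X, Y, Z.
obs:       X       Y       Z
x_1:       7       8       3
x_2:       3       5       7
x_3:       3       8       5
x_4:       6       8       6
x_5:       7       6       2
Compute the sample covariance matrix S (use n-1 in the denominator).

Step 1 — column means:
  mean(X) = (7 + 3 + 3 + 6 + 7) / 5 = 26/5 = 5.2
  mean(Y) = (8 + 5 + 8 + 8 + 6) / 5 = 35/5 = 7
  mean(Z) = (3 + 7 + 5 + 6 + 2) / 5 = 23/5 = 4.6

Step 2 — sample covariance S[i,j] = (1/(n-1)) · Σ_k (x_{k,i} - mean_i) · (x_{k,j} - mean_j), with n-1 = 4.
  S[X,X] = ((1.8)·(1.8) + (-2.2)·(-2.2) + (-2.2)·(-2.2) + (0.8)·(0.8) + (1.8)·(1.8)) / 4 = 16.8/4 = 4.2
  S[X,Y] = ((1.8)·(1) + (-2.2)·(-2) + (-2.2)·(1) + (0.8)·(1) + (1.8)·(-1)) / 4 = 3/4 = 0.75
  S[X,Z] = ((1.8)·(-1.6) + (-2.2)·(2.4) + (-2.2)·(0.4) + (0.8)·(1.4) + (1.8)·(-2.6)) / 4 = -12.6/4 = -3.15
  S[Y,Y] = ((1)·(1) + (-2)·(-2) + (1)·(1) + (1)·(1) + (-1)·(-1)) / 4 = 8/4 = 2
  S[Y,Z] = ((1)·(-1.6) + (-2)·(2.4) + (1)·(0.4) + (1)·(1.4) + (-1)·(-2.6)) / 4 = -2/4 = -0.5
  S[Z,Z] = ((-1.6)·(-1.6) + (2.4)·(2.4) + (0.4)·(0.4) + (1.4)·(1.4) + (-2.6)·(-2.6)) / 4 = 17.2/4 = 4.3

S is symmetric (S[j,i] = S[i,j]). Assembling:

S = [[4.2, 0.75, -3.15],
 [0.75, 2, -0.5],
 [-3.15, -0.5, 4.3]]


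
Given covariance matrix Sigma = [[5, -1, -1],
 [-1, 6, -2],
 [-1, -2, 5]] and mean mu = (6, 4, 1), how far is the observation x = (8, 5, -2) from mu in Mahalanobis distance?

Step 1 — centre the observation: (x - mu) = (2, 1, -3).

Step 2 — invert Sigma (cofactor / det for 3×3, or solve directly):
  Sigma^{-1} = [[0.2261, 0.0609, 0.0696],
 [0.0609, 0.2087, 0.0957],
 [0.0696, 0.0957, 0.2522]].

Step 3 — form the quadratic (x - mu)^T · Sigma^{-1} · (x - mu):
  Sigma^{-1} · (x - mu) = (0.3043, 0.0435, -0.5217).
  (x - mu)^T · [Sigma^{-1} · (x - mu)] = (2)·(0.3043) + (1)·(0.0435) + (-3)·(-0.5217) = 2.2174.

Step 4 — take square root: d = √(2.2174) ≈ 1.4891.

d(x, mu) = √(2.2174) ≈ 1.4891


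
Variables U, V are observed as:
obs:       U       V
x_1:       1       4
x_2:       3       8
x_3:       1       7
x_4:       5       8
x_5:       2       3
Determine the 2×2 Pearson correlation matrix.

Step 1 — column means:
  mean(U) = (1 + 3 + 1 + 5 + 2) / 5 = 12/5 = 2.4
  mean(V) = (4 + 8 + 7 + 8 + 3) / 5 = 30/5 = 6

Step 2 — sample variances and covariances s[i,j] = (1/(n-1)) · Σ_k (x_{k,i} - mean_i) · (x_{k,j} - mean_j), with n-1 = 4:
  s[U,U] = ((-1.4)·(-1.4) + (0.6)·(0.6) + (-1.4)·(-1.4) + (2.6)·(2.6) + (-0.4)·(-0.4)) / 4 = 11.2/4 = 2.8
  s[U,V] = ((-1.4)·(-2) + (0.6)·(2) + (-1.4)·(1) + (2.6)·(2) + (-0.4)·(-3)) / 4 = 9/4 = 2.25
  s[V,V] = ((-2)·(-2) + (2)·(2) + (1)·(1) + (2)·(2) + (-3)·(-3)) / 4 = 22/4 = 5.5
  Sample standard deviations s_i = √(s[i,i]):
  s(U) = √(2.8) = 1.6733
  s(V) = √(5.5) = 2.3452

Step 3 — r_{ij} = s_{ij} / (s_i · s_j):
  r[U,U] = 1 (diagonal).
  r[U,V] = 2.25 / (1.6733 · 2.3452) = 2.25 / 3.9243 = 0.5734
  r[V,V] = 1 (diagonal).

R is symmetric with unit diagonal. Assembling:

R = [[1, 0.5734],
 [0.5734, 1]]


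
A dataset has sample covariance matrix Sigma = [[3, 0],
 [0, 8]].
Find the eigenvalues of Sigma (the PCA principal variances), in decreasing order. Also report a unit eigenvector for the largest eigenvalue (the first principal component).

Step 1 — characteristic polynomial of 2×2 Sigma:
  det(Sigma - λI) = λ² - trace · λ + det = 0.
  trace = 3 + 8 = 11, det = 3·8 - (0)² = 24.
Step 2 — discriminant:
  Δ = trace² - 4·det = 121 - 96 = 25.
Step 3 — eigenvalues:
  λ = (trace ± √Δ)/2 = (11 ± 5)/2,
  λ_1 = 8,  λ_2 = 3.

Step 4 — unit eigenvector for λ_1: Sigma is diagonal, so its eigenvectors are the coordinate axes. λ_1 = 8 is the diagonal entry on the second coordinate axis, hence
  v_1 = (0, 1) (||v_1|| = 1).

λ_1 = 8,  λ_2 = 3;  v_1 ≈ (0, 1)


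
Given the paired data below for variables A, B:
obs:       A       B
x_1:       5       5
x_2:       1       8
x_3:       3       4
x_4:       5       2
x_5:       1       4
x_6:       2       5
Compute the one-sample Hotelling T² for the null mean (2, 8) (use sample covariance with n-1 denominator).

Step 1 — sample mean vector:
  mean(A) = (5 + 1 + 3 + 5 + 1 + 2) / 6 = 17/6 = 2.8333
  mean(B) = (5 + 8 + 4 + 2 + 4 + 5) / 6 = 28/6 = 4.6667
  x̄ = (2.8333, 4.6667),  deviation x̄ - mu_0 = (2.8333, 4.6667) - (2, 8) = (0.8333, -3.3333).

Step 2 — sample covariance matrix, S[i,j] = (1/(n-1)) · Σ_k (x_{k,i} - mean_i) · (x_{k,j} - mean_j), divisor n-1 = 5:
  S[A,A] = ((2.1667)·(2.1667) + (-1.8333)·(-1.8333) + (0.1667)·(0.1667) + (2.1667)·(2.1667) + (-1.8333)·(-1.8333) + (-0.8333)·(-0.8333)) / 5 = 16.8333/5 = 3.3667
  S[A,B] = ((2.1667)·(0.3333) + (-1.8333)·(3.3333) + (0.1667)·(-0.6667) + (2.1667)·(-2.6667) + (-1.8333)·(-0.6667) + (-0.8333)·(0.3333)) / 5 = -10.3333/5 = -2.0667
  S[B,B] = ((0.3333)·(0.3333) + (3.3333)·(3.3333) + (-0.6667)·(-0.6667) + (-2.6667)·(-2.6667) + (-0.6667)·(-0.6667) + (0.3333)·(0.3333)) / 5 = 19.3333/5 = 3.8667
  S = [[3.3667, -2.0667],
 [-2.0667, 3.8667]].

Step 3 — invert S. det(S) = 3.3667·3.8667 - (-2.0667)² = 8.7467.
  S^{-1} = (1/det) · [[d, -b], [-b, a]] = [[0.4421, 0.2363],
 [0.2363, 0.3849]].

Step 4 — quadratic form (x̄ - mu_0)^T · S^{-1} · (x̄ - mu_0):
  S^{-1} · (x̄ - mu_0) = (-0.4192, -1.0861),
  (x̄ - mu_0)^T · [...] = (0.8333)·(-0.4192) + (-3.3333)·(-1.0861) = 3.2711.

Step 5 — scale by n: T² = 6 · 3.2711 = 19.6265.

T² ≈ 19.6265


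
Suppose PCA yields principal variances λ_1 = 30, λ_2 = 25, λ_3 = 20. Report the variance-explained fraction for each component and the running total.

Step 1 — total variance = trace(Sigma) = Σ λ_i = 30 + 25 + 20 = 75.

Step 2 — fraction explained by component i = λ_i / Σ λ:
  PC1: 30/75 = 0.4
  PC2: 25/75 = 0.3333
  PC3: 20/75 = 0.2667

Step 3 — cumulative fraction after k components = (λ_1 + ... + λ_k) / Σ λ:
  k = 1: 30/75 = 0.4
  k = 2: (30 + 25)/75 = 55/75 = 0.7333
  k = 3: (30 + 25 + 20)/75 = 75/75 = 1

Summary (fraction, with percent):

explained: PC1 0.4 (40%), PC2 0.3333 (33.33%), PC3 0.2667 (26.67%);  cumulative: 0.4, 0.7333, 1


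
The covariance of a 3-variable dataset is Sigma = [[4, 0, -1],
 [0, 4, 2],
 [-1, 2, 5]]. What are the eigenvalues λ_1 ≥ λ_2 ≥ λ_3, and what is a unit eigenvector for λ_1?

Step 1 — characteristic polynomial p(λ) = det(λI - Sigma) = λ³ - tr·λ² + c_1·λ - det, where tr = trace, c_1 = sum of the principal 2×2 minors, det = det(Sigma):
  tr = 4 + 4 + 5 = 13,
  c_1 = (4·4 - (0)²) + (4·5 - (-1)²) + (4·5 - (2)²) = 16 + 19 + 16 = 51,
  det = 4·(4·5 - (2)²) - (0)·((0)·5 - (2)·(-1)) + (-1)·((0)·(2) - 4·(-1)) = 4·(16) - (0)·(2) + (-1)·(4) = 60.
  So p(λ) = λ³ - 13λ² + 51λ - 60.
Step 2 — look for an integer root (rational root theorem: any rational root is an integer divisor of 60). Testing λ = 4:
  p(4) = 64 - 208 + 204 - 60 = 0  ✓
  Dividing out (λ - 4): p(λ) = (λ - 4)(λ² - 9λ + 15).
Step 3 — remaining eigenvalues from the quadratic λ² - 9λ + 15 = 0:
  Δ = 9² - 4·15 = 81 - 60 = 21,  λ = (9 ± √21)/2 = (9 ± 4.5826)/2 ≈ 6.7913 or 2.2087.
  Sorted: λ_1 = 6.7913,  λ_2 = 4,  λ_3 = 2.2087  (check: sum = 13 = tr ✓).

Step 4 — unit eigenvector for λ_1 ≈ 6.7913: v spans the null space of (Sigma - λ_1 I), whose rows are
  r_1 = (-2.7913, 0, -1),  r_2 = (0, -2.7913, 2),  r_3 = (-1, 2, -1.7913).
  v is orthogonal to every row, so take v ∝ r_1 × r_2 = ((0)·(2) - (-1)·(-2.7913), (-1)·(0) - (-2.7913)·(2), (-2.7913)·(-2.7913) - (0)·(0)) ≈ (-2.7913, 5.5826, 7.7913).
  Rescale (multiply by -1 so the first nonzero entry is positive): u = (2.7913, -5.5826, -7.7913).
  ||u|| = √((2.7913)² + (-5.5826)² + (-7.7913)²) = √(99.6606) ≈ 9.983,  v_1 = u/||u|| ≈ (0.2796, -0.5592, -0.7805) (||v_1|| = 1).

λ_1 = 6.7913,  λ_2 = 4,  λ_3 = 2.2087;  v_1 ≈ (0.2796, -0.5592, -0.7805)


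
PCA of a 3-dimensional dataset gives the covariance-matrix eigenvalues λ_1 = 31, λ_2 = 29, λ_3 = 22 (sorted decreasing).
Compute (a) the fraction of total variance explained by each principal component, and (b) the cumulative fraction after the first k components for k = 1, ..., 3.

Step 1 — total variance = trace(Sigma) = Σ λ_i = 31 + 29 + 22 = 82.

Step 2 — fraction explained by component i = λ_i / Σ λ:
  PC1: 31/82 = 0.378
  PC2: 29/82 = 0.3537
  PC3: 22/82 = 0.2683

Step 3 — cumulative fraction after k components = (λ_1 + ... + λ_k) / Σ λ:
  k = 1: 31/82 = 0.378
  k = 2: (31 + 29)/82 = 60/82 = 0.7317
  k = 3: (31 + 29 + 22)/82 = 82/82 = 1

Summary (fraction, with percent):

explained: PC1 0.378 (37.8%), PC2 0.3537 (35.37%), PC3 0.2683 (26.83%);  cumulative: 0.378, 0.7317, 1


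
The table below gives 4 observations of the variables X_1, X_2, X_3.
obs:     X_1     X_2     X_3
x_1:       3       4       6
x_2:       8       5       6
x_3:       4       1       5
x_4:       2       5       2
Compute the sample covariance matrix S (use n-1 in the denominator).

Step 1 — column means:
  mean(X_1) = (3 + 8 + 4 + 2) / 4 = 17/4 = 4.25
  mean(X_2) = (4 + 5 + 1 + 5) / 4 = 15/4 = 3.75
  mean(X_3) = (6 + 6 + 5 + 2) / 4 = 19/4 = 4.75

Step 2 — sample covariance S[i,j] = (1/(n-1)) · Σ_k (x_{k,i} - mean_i) · (x_{k,j} - mean_j), with n-1 = 3.
  S[X_1,X_1] = ((-1.25)·(-1.25) + (3.75)·(3.75) + (-0.25)·(-0.25) + (-2.25)·(-2.25)) / 3 = 20.75/3 = 6.9167
  S[X_1,X_2] = ((-1.25)·(0.25) + (3.75)·(1.25) + (-0.25)·(-2.75) + (-2.25)·(1.25)) / 3 = 2.25/3 = 0.75
  S[X_1,X_3] = ((-1.25)·(1.25) + (3.75)·(1.25) + (-0.25)·(0.25) + (-2.25)·(-2.75)) / 3 = 9.25/3 = 3.0833
  S[X_2,X_2] = ((0.25)·(0.25) + (1.25)·(1.25) + (-2.75)·(-2.75) + (1.25)·(1.25)) / 3 = 10.75/3 = 3.5833
  S[X_2,X_3] = ((0.25)·(1.25) + (1.25)·(1.25) + (-2.75)·(0.25) + (1.25)·(-2.75)) / 3 = -2.25/3 = -0.75
  S[X_3,X_3] = ((1.25)·(1.25) + (1.25)·(1.25) + (0.25)·(0.25) + (-2.75)·(-2.75)) / 3 = 10.75/3 = 3.5833

S is symmetric (S[j,i] = S[i,j]). Assembling:

S = [[6.9167, 0.75, 3.0833],
 [0.75, 3.5833, -0.75],
 [3.0833, -0.75, 3.5833]]


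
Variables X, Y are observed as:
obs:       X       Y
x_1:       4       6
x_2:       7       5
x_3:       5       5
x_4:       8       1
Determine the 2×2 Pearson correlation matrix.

Step 1 — column means:
  mean(X) = (4 + 7 + 5 + 8) / 4 = 24/4 = 6
  mean(Y) = (6 + 5 + 5 + 1) / 4 = 17/4 = 4.25

Step 2 — sample variances and covariances s[i,j] = (1/(n-1)) · Σ_k (x_{k,i} - mean_i) · (x_{k,j} - mean_j), with n-1 = 3:
  s[X,X] = ((-2)·(-2) + (1)·(1) + (-1)·(-1) + (2)·(2)) / 3 = 10/3 = 3.3333
  s[X,Y] = ((-2)·(1.75) + (1)·(0.75) + (-1)·(0.75) + (2)·(-3.25)) / 3 = -10/3 = -3.3333
  s[Y,Y] = ((1.75)·(1.75) + (0.75)·(0.75) + (0.75)·(0.75) + (-3.25)·(-3.25)) / 3 = 14.75/3 = 4.9167
  Sample standard deviations s_i = √(s[i,i]):
  s(X) = √(3.3333) = 1.8257
  s(Y) = √(4.9167) = 2.2174

Step 3 — r_{ij} = s_{ij} / (s_i · s_j):
  r[X,X] = 1 (diagonal).
  r[X,Y] = -3.3333 / (1.8257 · 2.2174) = -3.3333 / 4.0483 = -0.8234
  r[Y,Y] = 1 (diagonal).

R is symmetric with unit diagonal. Assembling:

R = [[1, -0.8234],
 [-0.8234, 1]]


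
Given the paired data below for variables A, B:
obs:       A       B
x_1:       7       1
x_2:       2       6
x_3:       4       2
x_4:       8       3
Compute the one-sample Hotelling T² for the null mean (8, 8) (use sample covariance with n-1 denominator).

Step 1 — sample mean vector:
  mean(A) = (7 + 2 + 4 + 8) / 4 = 21/4 = 5.25
  mean(B) = (1 + 6 + 2 + 3) / 4 = 12/4 = 3
  x̄ = (5.25, 3),  deviation x̄ - mu_0 = (5.25, 3) - (8, 8) = (-2.75, -5).

Step 2 — sample covariance matrix, S[i,j] = (1/(n-1)) · Σ_k (x_{k,i} - mean_i) · (x_{k,j} - mean_j), divisor n-1 = 3:
  S[A,A] = ((1.75)·(1.75) + (-3.25)·(-3.25) + (-1.25)·(-1.25) + (2.75)·(2.75)) / 3 = 22.75/3 = 7.5833
  S[A,B] = ((1.75)·(-2) + (-3.25)·(3) + (-1.25)·(-1) + (2.75)·(0)) / 3 = -12/3 = -4
  S[B,B] = ((-2)·(-2) + (3)·(3) + (-1)·(-1) + (0)·(0)) / 3 = 14/3 = 4.6667
  S = [[7.5833, -4],
 [-4, 4.6667]].

Step 3 — invert S. det(S) = 7.5833·4.6667 - (-4)² = 19.3889.
  S^{-1} = (1/det) · [[d, -b], [-b, a]] = [[0.2407, 0.2063],
 [0.2063, 0.3911]].

Step 4 — quadratic form (x̄ - mu_0)^T · S^{-1} · (x̄ - mu_0):
  S^{-1} · (x̄ - mu_0) = (-1.6934, -2.5229),
  (x̄ - mu_0)^T · [...] = (-2.75)·(-1.6934) + (-5)·(-2.5229) = 17.2715.

Step 5 — scale by n: T² = 4 · 17.2715 = 69.086.

T² ≈ 69.086


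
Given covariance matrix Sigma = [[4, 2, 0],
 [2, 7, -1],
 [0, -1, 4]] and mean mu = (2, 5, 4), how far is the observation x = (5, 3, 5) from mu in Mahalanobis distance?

Step 1 — centre the observation: (x - mu) = (3, -2, 1).

Step 2 — invert Sigma (cofactor / det for 3×3, or solve directly):
  Sigma^{-1} = [[0.2935, -0.087, -0.0217],
 [-0.087, 0.1739, 0.0435],
 [-0.0217, 0.0435, 0.2609]].

Step 3 — form the quadratic (x - mu)^T · Sigma^{-1} · (x - mu):
  Sigma^{-1} · (x - mu) = (1.0326, -0.5652, 0.1087).
  (x - mu)^T · [Sigma^{-1} · (x - mu)] = (3)·(1.0326) + (-2)·(-0.5652) + (1)·(0.1087) = 4.337.

Step 4 — take square root: d = √(4.337) ≈ 2.0825.

d(x, mu) = √(4.337) ≈ 2.0825


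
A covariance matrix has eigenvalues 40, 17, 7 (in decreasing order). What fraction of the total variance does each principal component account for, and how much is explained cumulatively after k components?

Step 1 — total variance = trace(Sigma) = Σ λ_i = 40 + 17 + 7 = 64.

Step 2 — fraction explained by component i = λ_i / Σ λ:
  PC1: 40/64 = 0.625
  PC2: 17/64 = 0.2656
  PC3: 7/64 = 0.1094

Step 3 — cumulative fraction after k components = (λ_1 + ... + λ_k) / Σ λ:
  k = 1: 40/64 = 0.625
  k = 2: (40 + 17)/64 = 57/64 = 0.8906
  k = 3: (40 + 17 + 7)/64 = 64/64 = 1

Summary (fraction, with percent):

explained: PC1 0.625 (62.5%), PC2 0.2656 (26.56%), PC3 0.1094 (10.94%);  cumulative: 0.625, 0.8906, 1


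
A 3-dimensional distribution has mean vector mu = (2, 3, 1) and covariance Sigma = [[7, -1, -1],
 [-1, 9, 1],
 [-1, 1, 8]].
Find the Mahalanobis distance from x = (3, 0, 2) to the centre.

Step 1 — centre the observation: (x - mu) = (1, -3, 1).

Step 2 — invert Sigma (cofactor / det for 3×3, or solve directly):
  Sigma^{-1} = [[0.1473, 0.0145, 0.0166],
 [0.0145, 0.1141, -0.0124],
 [0.0166, -0.0124, 0.1286]].

Step 3 — form the quadratic (x - mu)^T · Sigma^{-1} · (x - mu):
  Sigma^{-1} · (x - mu) = (0.1203, -0.3402, 0.1826).
  (x - mu)^T · [Sigma^{-1} · (x - mu)] = (1)·(0.1203) + (-3)·(-0.3402) + (1)·(0.1826) = 1.3237.

Step 4 — take square root: d = √(1.3237) ≈ 1.1505.

d(x, mu) = √(1.3237) ≈ 1.1505


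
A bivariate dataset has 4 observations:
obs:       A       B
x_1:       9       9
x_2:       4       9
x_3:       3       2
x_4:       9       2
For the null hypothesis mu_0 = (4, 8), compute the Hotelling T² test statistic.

Step 1 — sample mean vector:
  mean(A) = (9 + 4 + 3 + 9) / 4 = 25/4 = 6.25
  mean(B) = (9 + 9 + 2 + 2) / 4 = 22/4 = 5.5
  x̄ = (6.25, 5.5),  deviation x̄ - mu_0 = (6.25, 5.5) - (4, 8) = (2.25, -2.5).

Step 2 — sample covariance matrix, S[i,j] = (1/(n-1)) · Σ_k (x_{k,i} - mean_i) · (x_{k,j} - mean_j), divisor n-1 = 3:
  S[A,A] = ((2.75)·(2.75) + (-2.25)·(-2.25) + (-3.25)·(-3.25) + (2.75)·(2.75)) / 3 = 30.75/3 = 10.25
  S[A,B] = ((2.75)·(3.5) + (-2.25)·(3.5) + (-3.25)·(-3.5) + (2.75)·(-3.5)) / 3 = 3.5/3 = 1.1667
  S[B,B] = ((3.5)·(3.5) + (3.5)·(3.5) + (-3.5)·(-3.5) + (-3.5)·(-3.5)) / 3 = 49/3 = 16.3333
  S = [[10.25, 1.1667],
 [1.1667, 16.3333]].

Step 3 — invert S. det(S) = 10.25·16.3333 - (1.1667)² = 166.0556.
  S^{-1} = (1/det) · [[d, -b], [-b, a]] = [[0.0984, -0.007],
 [-0.007, 0.0617]].

Step 4 — quadratic form (x̄ - mu_0)^T · S^{-1} · (x̄ - mu_0):
  S^{-1} · (x̄ - mu_0) = (0.2389, -0.1701),
  (x̄ - mu_0)^T · [...] = (2.25)·(0.2389) + (-2.5)·(-0.1701) = 0.9628.

Step 5 — scale by n: T² = 4 · 0.9628 = 3.8511.

T² ≈ 3.8511


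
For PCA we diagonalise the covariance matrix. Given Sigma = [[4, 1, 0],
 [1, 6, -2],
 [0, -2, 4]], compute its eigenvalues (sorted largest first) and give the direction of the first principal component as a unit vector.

Step 1 — characteristic polynomial p(λ) = det(λI - Sigma) = λ³ - tr·λ² + c_1·λ - det, where tr = trace, c_1 = sum of the principal 2×2 minors, det = det(Sigma):
  tr = 4 + 6 + 4 = 14,
  c_1 = (4·6 - (1)²) + (4·4 - (0)²) + (6·4 - (-2)²) = 23 + 16 + 20 = 59,
  det = 4·(6·4 - (-2)²) - (1)·((1)·4 - (-2)·(0)) + (0)·((1)·(-2) - 6·(0)) = 4·(20) - (1)·(4) + (0)·(-2) = 76.
  So p(λ) = λ³ - 14λ² + 59λ - 76.
Step 2 — look for an integer root (rational root theorem: any rational root is an integer divisor of 76). Testing λ = 4:
  p(4) = 64 - 224 + 236 - 76 = 0  ✓
  Dividing out (λ - 4): p(λ) = (λ - 4)(λ² - 10λ + 19).
Step 3 — remaining eigenvalues from the quadratic λ² - 10λ + 19 = 0:
  Δ = 10² - 4·19 = 100 - 76 = 24,  λ = (10 ± √24)/2 = (10 ± 4.899)/2 ≈ 7.4495 or 2.5505.
  Sorted: λ_1 = 7.4495,  λ_2 = 4,  λ_3 = 2.5505  (check: sum = 14 = tr ✓).

Step 4 — unit eigenvector for λ_1 ≈ 7.4495: v spans the null space of (Sigma - λ_1 I), whose rows are
  r_1 = (-3.4495, 1, 0),  r_2 = (1, -1.4495, -2),  r_3 = (0, -2, -3.4495).
  v is orthogonal to every row, so take v ∝ r_1 × r_2 = ((1)·(-2) - (0)·(-1.4495), (0)·(1) - (-3.4495)·(-2), (-3.4495)·(-1.4495) - (1)·(1)) ≈ (-2, -6.899, 4).
  Rescale (multiply by -1 so the first nonzero entry is positive): u = (2, 6.899, -4).
  ||u|| = √((2)² + (6.899)² + (-4)²) = √(67.5959) ≈ 8.2217,  v_1 = u/||u|| ≈ (0.2433, 0.8391, -0.4865) (||v_1|| = 1).

λ_1 = 7.4495,  λ_2 = 4,  λ_3 = 2.5505;  v_1 ≈ (0.2433, 0.8391, -0.4865)


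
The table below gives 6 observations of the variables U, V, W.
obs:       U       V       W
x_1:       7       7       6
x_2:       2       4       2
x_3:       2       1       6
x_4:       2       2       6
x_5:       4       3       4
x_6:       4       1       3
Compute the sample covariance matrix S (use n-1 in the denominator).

Step 1 — column means:
  mean(U) = (7 + 2 + 2 + 2 + 4 + 4) / 6 = 21/6 = 3.5
  mean(V) = (7 + 4 + 1 + 2 + 3 + 1) / 6 = 18/6 = 3
  mean(W) = (6 + 2 + 6 + 6 + 4 + 3) / 6 = 27/6 = 4.5

Step 2 — sample covariance S[i,j] = (1/(n-1)) · Σ_k (x_{k,i} - mean_i) · (x_{k,j} - mean_j), with n-1 = 5.
  S[U,U] = ((3.5)·(3.5) + (-1.5)·(-1.5) + (-1.5)·(-1.5) + (-1.5)·(-1.5) + (0.5)·(0.5) + (0.5)·(0.5)) / 5 = 19.5/5 = 3.9
  S[U,V] = ((3.5)·(4) + (-1.5)·(1) + (-1.5)·(-2) + (-1.5)·(-1) + (0.5)·(0) + (0.5)·(-2)) / 5 = 16/5 = 3.2
  S[U,W] = ((3.5)·(1.5) + (-1.5)·(-2.5) + (-1.5)·(1.5) + (-1.5)·(1.5) + (0.5)·(-0.5) + (0.5)·(-1.5)) / 5 = 3.5/5 = 0.7
  S[V,V] = ((4)·(4) + (1)·(1) + (-2)·(-2) + (-1)·(-1) + (0)·(0) + (-2)·(-2)) / 5 = 26/5 = 5.2
  S[V,W] = ((4)·(1.5) + (1)·(-2.5) + (-2)·(1.5) + (-1)·(1.5) + (0)·(-0.5) + (-2)·(-1.5)) / 5 = 2/5 = 0.4
  S[W,W] = ((1.5)·(1.5) + (-2.5)·(-2.5) + (1.5)·(1.5) + (1.5)·(1.5) + (-0.5)·(-0.5) + (-1.5)·(-1.5)) / 5 = 15.5/5 = 3.1

S is symmetric (S[j,i] = S[i,j]). Assembling:

S = [[3.9, 3.2, 0.7],
 [3.2, 5.2, 0.4],
 [0.7, 0.4, 3.1]]


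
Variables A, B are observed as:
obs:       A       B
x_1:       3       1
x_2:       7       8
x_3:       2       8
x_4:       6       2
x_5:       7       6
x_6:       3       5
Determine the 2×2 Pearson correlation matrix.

Step 1 — column means:
  mean(A) = (3 + 7 + 2 + 6 + 7 + 3) / 6 = 28/6 = 4.6667
  mean(B) = (1 + 8 + 8 + 2 + 6 + 5) / 6 = 30/6 = 5

Step 2 — sample variances and covariances s[i,j] = (1/(n-1)) · Σ_k (x_{k,i} - mean_i) · (x_{k,j} - mean_j), with n-1 = 5:
  s[A,A] = ((-1.6667)·(-1.6667) + (2.3333)·(2.3333) + (-2.6667)·(-2.6667) + (1.3333)·(1.3333) + (2.3333)·(2.3333) + (-1.6667)·(-1.6667)) / 5 = 25.3333/5 = 5.0667
  s[A,B] = ((-1.6667)·(-4) + (2.3333)·(3) + (-2.6667)·(3) + (1.3333)·(-3) + (2.3333)·(1) + (-1.6667)·(0)) / 5 = 4/5 = 0.8
  s[B,B] = ((-4)·(-4) + (3)·(3) + (3)·(3) + (-3)·(-3) + (1)·(1) + (0)·(0)) / 5 = 44/5 = 8.8
  Sample standard deviations s_i = √(s[i,i]):
  s(A) = √(5.0667) = 2.2509
  s(B) = √(8.8) = 2.9665

Step 3 — r_{ij} = s_{ij} / (s_i · s_j):
  r[A,A] = 1 (diagonal).
  r[A,B] = 0.8 / (2.2509 · 2.9665) = 0.8 / 6.6773 = 0.1198
  r[B,B] = 1 (diagonal).

R is symmetric with unit diagonal. Assembling:

R = [[1, 0.1198],
 [0.1198, 1]]


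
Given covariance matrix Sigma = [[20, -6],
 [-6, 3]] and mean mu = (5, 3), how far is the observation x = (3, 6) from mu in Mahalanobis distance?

Step 1 — centre the observation: (x - mu) = (-2, 3).

Step 2 — invert Sigma. det(Sigma) = 20·3 - (-6)² = 24.
  Sigma^{-1} = (1/det) · [[d, -b], [-b, a]] = [[0.125, 0.25],
 [0.25, 0.8333]].

Step 3 — form the quadratic (x - mu)^T · Sigma^{-1} · (x - mu):
  Sigma^{-1} · (x - mu) = (0.5, 2).
  (x - mu)^T · [Sigma^{-1} · (x - mu)] = (-2)·(0.5) + (3)·(2) = 5.

Step 4 — take square root: d = √(5) ≈ 2.2361.

d(x, mu) = √(5) ≈ 2.2361


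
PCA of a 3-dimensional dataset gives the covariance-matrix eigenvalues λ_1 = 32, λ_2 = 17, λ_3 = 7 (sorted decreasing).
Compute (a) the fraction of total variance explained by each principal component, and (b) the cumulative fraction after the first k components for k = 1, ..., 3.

Step 1 — total variance = trace(Sigma) = Σ λ_i = 32 + 17 + 7 = 56.

Step 2 — fraction explained by component i = λ_i / Σ λ:
  PC1: 32/56 = 0.5714
  PC2: 17/56 = 0.3036
  PC3: 7/56 = 0.125

Step 3 — cumulative fraction after k components = (λ_1 + ... + λ_k) / Σ λ:
  k = 1: 32/56 = 0.5714
  k = 2: (32 + 17)/56 = 49/56 = 0.875
  k = 3: (32 + 17 + 7)/56 = 56/56 = 1

Summary (fraction, with percent):

explained: PC1 0.5714 (57.14%), PC2 0.3036 (30.36%), PC3 0.125 (12.5%);  cumulative: 0.5714, 0.875, 1
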